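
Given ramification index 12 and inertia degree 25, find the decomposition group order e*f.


|D_P| = e * f
= 12 * 25
= 300

300


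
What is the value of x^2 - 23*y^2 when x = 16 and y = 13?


x^2 - d*y^2
= 16^2 - 23*13^2
= 256 - 3887
= -3631

-3631


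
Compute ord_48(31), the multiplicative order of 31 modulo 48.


We want ord_48(31), the smallest k >= 1 with 31^k = 1 mod 48.
n = 48 = 2^4 * 3, phi(48) = 16; the order divides phi(n).
Divisors of 16: 1, 2, 4, 8, 16
Repeated squaring mod 48: 31^1 = 31, 31^2 = 1, 31^4 = 1, 31^8 = 1, 31^16 = 1
Test divisors in increasing order:
  k=1: 31^1 = 31 mod 48
  k=2: 31^2 = 1 mod 48  <- first divisor giving 1
Order = 2

2


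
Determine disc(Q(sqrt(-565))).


For K = Q(sqrt(d)) with d squarefree: disc(K) = d if d = 1 mod 4, and disc(K) = 4d if d = 2 or 3 mod 4.
Here d = -565, and d mod 4 = 3.
d = 3 mod 4, not 1 (O_K = Z[sqrt(d)]), so disc(K) = 4d = 4 * (-565) = -2260

-2260


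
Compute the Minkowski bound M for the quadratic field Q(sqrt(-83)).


d = -83, d mod 4 = 1, so disc(K) = d = -83; |disc(K)| = 83
Imaginary quadratic field, so n = 2, s = r2 = 1, r1 = 0
M = (n!/n^n) * (4/pi)^s * sqrt(|disc(K)|) = (2!/2^2) * (4/pi)^1 * sqrt(83)
= 0.5 * 1.273240 * 9.110434
= 5.7999

5.7999


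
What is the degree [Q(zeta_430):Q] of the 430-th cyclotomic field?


The degree equals Euler's totient phi(430).
430 = 2 * 5 * 43
phi(430) = 168

168


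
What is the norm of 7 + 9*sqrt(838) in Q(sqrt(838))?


N(a + b*sqrt(d)) = a^2 - d*b^2
= (7)^2 - (838)*(9)^2
= 49 - 67878
= -67829

-67829


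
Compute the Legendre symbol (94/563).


p = 563 is prime, so compute (94/563) with the reciprocity algorithm (Jacobi-symbol steps: pull out 2s via (2/n), flip via reciprocity, reduce):
  pull out 2: (2/563) = -1  (since 563 mod 8 = 3)
  reciprocity: (47/563) -> -(563/47)
  reduce: (46/47)
  pull out 2: (2/47) = +1  (since 47 mod 8 = 7)
  reciprocity: (23/47) -> -(47/23)
  reduce: (1/23)
  (1/23) = 1
Product of signs = -1
(94/563) = -1

-1


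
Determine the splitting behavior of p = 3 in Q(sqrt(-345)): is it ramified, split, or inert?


K = Q(sqrt(-345)). Since d mod 4 = 3, disc(K) = -1380.
Check p | disc: -1380 mod 3 = 0.
p divides disc, so p ramifies: (p) = P^2 with e=2, f=1, g=1.
Therefore p is ramified.

ramified


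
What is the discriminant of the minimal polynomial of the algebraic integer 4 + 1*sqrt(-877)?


The element 4 + 1*sqrt(-877) has minimal polynomial:
x^2 - 8*x + 893
Discriminant = (-8)^2 - 4*(893)
= 64 - 3572
= -3508

-3508


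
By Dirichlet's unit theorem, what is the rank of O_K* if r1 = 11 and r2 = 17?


By Dirichlet's unit theorem:
rank = r1 + r2 - 1
= 11 + 17 - 1
= 27

27


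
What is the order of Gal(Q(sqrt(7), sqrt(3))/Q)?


The 2 square roots of distinct primes are multiplicatively independent over Q,
so [K:Q] = 2^2 and Gal(K/Q) is isomorphic to (Z/2Z)^2.
|Gal| = 2^2 = 4

4


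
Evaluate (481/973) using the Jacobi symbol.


Compute (481/973) via quadratic reciprocity:
  reciprocity: (481/973) -> +(973/481)
  reduce: (11/481)
  reciprocity: (11/481) -> +(481/11)
  reduce: (8/11)
  pull out 2: (2/11) = -1  (since 11 mod 8 = 3)
  pull out 2: (2/11) = -1  (since 11 mod 8 = 3)
  pull out 2: (2/11) = -1  (since 11 mod 8 = 3)
  (1/11) = 1
Product of signs = -1

-1


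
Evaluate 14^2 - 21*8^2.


x^2 - d*y^2
= 14^2 - 21*8^2
= 196 - 1344
= -1148

-1148


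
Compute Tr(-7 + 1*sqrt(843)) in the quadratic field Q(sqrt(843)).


Tr(a + b*sqrt(d)) = (a + b*sqrt(d)) + (a - b*sqrt(d)) = 2a
= 2 * (-7)
= -14

-14


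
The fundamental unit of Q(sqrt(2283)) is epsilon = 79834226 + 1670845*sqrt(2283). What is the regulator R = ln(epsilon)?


epsilon = 79834226 + 1670845*sqrt(2283)
= 1.5967e+08
R = ln(1.5967e+08)
= 18.8886

18.8886


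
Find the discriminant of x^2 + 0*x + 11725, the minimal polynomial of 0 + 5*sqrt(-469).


The element 0 + 5*sqrt(-469) has minimal polynomial:
x^2 + 0*x + 11725
Discriminant = (0)^2 - 4*(11725)
= 0 - 46900
= -46900

-46900


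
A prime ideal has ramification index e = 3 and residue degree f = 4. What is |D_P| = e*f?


|D_P| = e * f
= 3 * 4
= 12

12


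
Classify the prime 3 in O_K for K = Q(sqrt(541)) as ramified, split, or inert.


K = Q(sqrt(541)). Since d mod 4 = 1, disc(K) = 541.
Check p | disc: 541 mod 3 = 1.
p does not divide disc. Compute Legendre symbol (d/p):
1^((3-1)/2) mod 3 = 1
(d/p) = 1, so p splits: (p) = P*P' with e=1, f=1, g=2.
Therefore p is split.

split


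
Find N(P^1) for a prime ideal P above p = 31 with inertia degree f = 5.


N(P^a) = p^(a*f)
= 31^(1*5)
= 31^5
= 28629151

28629151


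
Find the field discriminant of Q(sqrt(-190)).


For K = Q(sqrt(d)) with d squarefree: disc(K) = d if d = 1 mod 4, and disc(K) = 4d if d = 2 or 3 mod 4.
Here d = -190, and d mod 4 = 2.
d = 2 mod 4, not 1 (O_K = Z[sqrt(d)]), so disc(K) = 4d = 4 * (-190) = -760

-760


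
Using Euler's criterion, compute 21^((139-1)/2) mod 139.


p = 139 is prime and the exponent is (p-1)/2 = 69, so by Euler's criterion 21^69 = (21/139) = +1 or -1 mod 139.
Compute by square-and-multiply:
  69 = 64 + 4 + 1 (binary 1000101)
  Repeated squaring mod 139: 21^1 = 21, 21^2 = 24, 21^4 = 20, 21^8 = 122, 21^16 = 11, 21^32 = 121, 21^64 = 46
  21^69 = 21^64 * 21^4 * 21^1 = 46 * 20 * 21 mod 139
    46 * 20 = 920 = 86 mod 139
    86 * 21 = 1806 = 138 mod 139
  21^69 = 138 mod 139
Result 138 = p - 1 = -1 mod 139: 21 is a quadratic non-residue mod 139. As a residue in [0, p-1] the value is 138.
21^69 mod 139 = 138

138


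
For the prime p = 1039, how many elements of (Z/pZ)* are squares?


For prime p, the number of non-zero quadratic residues is (p-1)/2.
= (1039-1)/2
= 519

519


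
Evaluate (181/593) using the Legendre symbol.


p = 593 is prime, so compute (181/593) with the reciprocity algorithm (Jacobi-symbol steps: pull out 2s via (2/n), flip via reciprocity, reduce):
  reciprocity: (181/593) -> +(593/181)
  reduce: (50/181)
  pull out 2: (2/181) = -1  (since 181 mod 8 = 5)
  reciprocity: (25/181) -> +(181/25)
  reduce: (6/25)
  pull out 2: (2/25) = +1  (since 25 mod 8 = 1)
  reciprocity: (3/25) -> +(25/3)
  reduce: (1/3)
  (1/3) = 1
Product of signs = -1
(181/593) = -1

-1


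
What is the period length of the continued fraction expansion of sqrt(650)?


Run the CF algorithm for sqrt(650).
a_0 = floor(sqrt(650)) = 25; set m_0=0, q_0=1.
Recurrence: m' = q*a - m,  q' = (d - m'^2)/q,  a' = floor((a_0 + m')/q').
  step 1: m=25, q=25, a=2
  step 2: m=25, q=1, a=50
a_2 = 2*a_0 = 50, so the period closes here.
sqrt(650) = [25; 2, 50]
Period length = 2

2


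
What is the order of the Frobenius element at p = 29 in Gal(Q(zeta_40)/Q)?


The Frobenius at p in Gal(Q(zeta_n)/Q) = (Z/nZ)* is the class of p, so its order is ord_40(29), the smallest k >= 1 with 29^k = 1 mod 40.
n = 40 = 2^3 * 5, phi(40) = 16; the order divides phi(n).
Divisors of 16: 1, 2, 4, 8, 16
Repeated squaring mod 40: 29^1 = 29, 29^2 = 1, 29^4 = 1, 29^8 = 1, 29^16 = 1
Test divisors in increasing order:
  k=1: 29^1 = 29 mod 40
  k=2: 29^2 = 1 mod 40  <- first divisor giving 1
Order = 2

2


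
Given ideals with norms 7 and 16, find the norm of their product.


N(IJ) = N(I) * N(J)
= 7 * 16
= 112

112


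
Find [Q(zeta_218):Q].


The degree equals Euler's totient phi(218).
218 = 2 * 109
phi(218) = 108

108


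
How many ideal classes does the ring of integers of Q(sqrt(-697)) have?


K = Q(sqrt(-697)). d mod 4 = 3, so D = disc(K) = 4d = -2788
h(K) equals the number of primitive reduced positive-definite forms (a, b, c) = a*x^2 + b*x*y + c*y^2 with b^2 - 4ac = D,
where reduced means |b| <= a <= c, with b >= 0 whenever |b| = a or a = c, and primitive means gcd(a, b, c) = 1.
Reduced forces 3a^2 <= |D| = 2788, so 1 <= a <= 30; b must have the parity of D, and c = (b^2 - D)/(4a) must be an integer >= a.
Enumerate a = 1..30, b in [-a, a]:
  a=1: (1, 0, 697)  [1]
  a=2: (2, 2, 349)  [1]
  a=3..16: none
  a=17: (17, 0, 41)  [1]
  a=18: none
  a=19: (19, -10, 38), (19, 10, 38)  [2]
  a=20..22: none
  a=23: (23, -8, 31), (23, 8, 31)  [2]
  a=24..28: none
  a=29: (29, 24, 29)  [1]
  a=30: none
Total reduced forms: 1 + 1 + 1 + 2 + 2 + 1 = 8
h = 8

8


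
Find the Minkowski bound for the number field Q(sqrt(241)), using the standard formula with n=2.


d = 241, d mod 4 = 1, so disc(K) = d = 241; |disc(K)| = 241
Real quadratic field, so n = 2, s = r2 = 0, r1 = 2
M = (n!/n^n) * (4/pi)^s * sqrt(|disc(K)|) = (2!/2^2) * (4/pi)^0 * sqrt(241)
= 0.5 * 1.000000 * 15.524175
= 7.7621

7.7621


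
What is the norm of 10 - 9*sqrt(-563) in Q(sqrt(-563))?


N(a + b*sqrt(d)) = a^2 - d*b^2
= (10)^2 - (-563)*(-9)^2
= 100 + 45603
= 45703

45703


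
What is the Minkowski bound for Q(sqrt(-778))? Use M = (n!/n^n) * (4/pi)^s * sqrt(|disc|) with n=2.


d = -778, d mod 4 = 2, so disc(K) = 4d = -3112; |disc(K)| = 3112
Imaginary quadratic field, so n = 2, s = r2 = 1, r1 = 0
M = (n!/n^n) * (4/pi)^s * sqrt(|disc(K)|) = (2!/2^2) * (4/pi)^1 * sqrt(3112)
= 0.5 * 1.273240 * 55.785303
= 35.5140

35.5140


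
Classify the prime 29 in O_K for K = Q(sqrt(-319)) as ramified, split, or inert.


K = Q(sqrt(-319)). Since d mod 4 = 1, disc(K) = -319.
Check p | disc: -319 mod 29 = 0.
p divides disc, so p ramifies: (p) = P^2 with e=2, f=1, g=1.
Therefore p is ramified.

ramified


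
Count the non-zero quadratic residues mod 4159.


For prime p, the number of non-zero quadratic residues is (p-1)/2.
= (4159-1)/2
= 2079

2079


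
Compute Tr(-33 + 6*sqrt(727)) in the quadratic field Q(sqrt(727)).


Tr(a + b*sqrt(d)) = (a + b*sqrt(d)) + (a - b*sqrt(d)) = 2a
= 2 * (-33)
= -66

-66


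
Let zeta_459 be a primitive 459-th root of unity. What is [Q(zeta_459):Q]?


The degree equals Euler's totient phi(459).
459 = 3^3 * 17
phi(459) = 288

288


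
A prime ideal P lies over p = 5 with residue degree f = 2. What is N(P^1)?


N(P^a) = p^(a*f)
= 5^(1*2)
= 5^2
= 25

25


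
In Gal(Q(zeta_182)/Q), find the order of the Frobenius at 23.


The Frobenius at p in Gal(Q(zeta_n)/Q) = (Z/nZ)* is the class of p, so its order is ord_182(23), the smallest k >= 1 with 23^k = 1 mod 182.
n = 182 = 2 * 7 * 13, phi(182) = 72; the order divides phi(n).
Divisors of 72: 1, 2, 3, 4, 6, 8, 9, 12, 18, 24, 36, 72
Repeated squaring mod 182: 23^1 = 23, 23^2 = 165, 23^4 = 107, 23^8 = 165, 23^16 = 107, 23^32 = 165, 23^64 = 107
Test divisors in increasing order:
  k=1: 23^1 = 23 mod 182
  k=2: 23^2 = 165 mod 182
  k=3: 23^3 = 165 * 23 = 155 mod 182
  k=4: 23^4 = 107 mod 182
  k=6: 23^6 = 107 * 165 = 1 mod 182  <- first divisor giving 1
Order = 6

6


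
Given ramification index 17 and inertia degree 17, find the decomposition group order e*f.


|D_P| = e * f
= 17 * 17
= 289

289


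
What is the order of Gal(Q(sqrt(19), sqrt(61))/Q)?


The 2 square roots of distinct primes are multiplicatively independent over Q,
so [K:Q] = 2^2 and Gal(K/Q) is isomorphic to (Z/2Z)^2.
|Gal| = 2^2 = 4

4


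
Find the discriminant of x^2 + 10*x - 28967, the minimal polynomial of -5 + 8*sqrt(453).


The element -5 + 8*sqrt(453) has minimal polynomial:
x^2 + 10*x - 28967
Discriminant = (10)^2 - 4*(-28967)
= 100 + 115868
= 115968

115968


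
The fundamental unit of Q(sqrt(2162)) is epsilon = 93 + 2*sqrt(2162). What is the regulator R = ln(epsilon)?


epsilon = 93 + 2*sqrt(2162)
= 185.9946
R = ln(185.9946)
= 5.2257

5.2257


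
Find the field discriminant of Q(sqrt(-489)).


For K = Q(sqrt(d)) with d squarefree: disc(K) = d if d = 1 mod 4, and disc(K) = 4d if d = 2 or 3 mod 4.
Here d = -489, and d mod 4 = 3.
d = 3 mod 4, not 1 (O_K = Z[sqrt(d)]), so disc(K) = 4d = 4 * (-489) = -1956

-1956


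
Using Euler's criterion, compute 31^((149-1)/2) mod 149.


p = 149 is prime and the exponent is (p-1)/2 = 74, so by Euler's criterion 31^74 = (31/149) = +1 or -1 mod 149.
Compute by square-and-multiply:
  74 = 64 + 8 + 2 (binary 1001010)
  Repeated squaring mod 149: 31^1 = 31, 31^2 = 67, 31^4 = 19, 31^8 = 63, 31^16 = 95, 31^32 = 85, 31^64 = 73
  31^74 = 31^64 * 31^8 * 31^2 = 73 * 63 * 67 mod 149
    73 * 63 = 4599 = 129 mod 149
    129 * 67 = 8643 = 1 mod 149
  31^74 = 1 mod 149
Result 1: 31 is a quadratic residue mod 149.
31^74 mod 149 = 1

1


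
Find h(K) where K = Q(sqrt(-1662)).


K = Q(sqrt(-1662)). d mod 4 = 2, so D = disc(K) = 4d = -6648
h(K) equals the number of primitive reduced positive-definite forms (a, b, c) = a*x^2 + b*x*y + c*y^2 with b^2 - 4ac = D,
where reduced means |b| <= a <= c, with b >= 0 whenever |b| = a or a = c, and primitive means gcd(a, b, c) = 1.
Reduced forces 3a^2 <= |D| = 6648, so 1 <= a <= 47; b must have the parity of D, and c = (b^2 - D)/(4a) must be an integer >= a.
Enumerate a = 1..47, b in [-a, a]:
  a=1: (1, 0, 1662)  [1]
  a=2: (2, 0, 831)  [1]
  a=3: (3, 0, 554)  [1]
  a=4..5: none
  a=6: (6, 0, 277)  [1]
  a=7: (7, -4, 238), (7, 4, 238)  [2]
  a=8..13: none
  a=14: (14, -4, 119), (14, 4, 119)  [2]
  a=15..16: none
  a=17: (17, -4, 98), (17, 4, 98)  [2]
  a=18..20: none
  a=21: (21, -18, 83), (21, 18, 83)  [2]
  a=22..28: none
  a=29: (29, -14, 59), (29, 14, 59)  [2]
  a=30..33: none
  a=34: (34, -4, 49), (34, 4, 49)  [2]
  a=35..36: none
  a=37: (37, -30, 51), (37, 30, 51)  [2]
  a=38..41: none
  a=42: (42, -24, 43), (42, 24, 43)  [2]
  a=43..47: none
Total reduced forms: 1 + 1 + 1 + 1 + 2 + 2 + 2 + 2 + 2 + 2 + 2 + 2 = 20
h = 20

20


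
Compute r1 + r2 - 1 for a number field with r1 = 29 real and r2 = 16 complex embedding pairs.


By Dirichlet's unit theorem:
rank = r1 + r2 - 1
= 29 + 16 - 1
= 44

44


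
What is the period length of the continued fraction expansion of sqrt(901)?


Run the CF algorithm for sqrt(901).
a_0 = floor(sqrt(901)) = 30; set m_0=0, q_0=1.
Recurrence: m' = q*a - m,  q' = (d - m'^2)/q,  a' = floor((a_0 + m')/q').
  step 1: m=30, q=1, a=60
a_1 = 2*a_0 = 60, so the period closes here.
sqrt(901) = [30; 60]
Period length = 1

1


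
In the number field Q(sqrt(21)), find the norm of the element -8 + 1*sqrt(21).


N(a + b*sqrt(d)) = a^2 - d*b^2
= (-8)^2 - (21)*(1)^2
= 64 - 21
= 43

43


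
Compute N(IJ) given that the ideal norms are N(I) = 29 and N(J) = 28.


N(IJ) = N(I) * N(J)
= 29 * 28
= 812

812


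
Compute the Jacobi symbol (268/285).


Compute (268/285) via quadratic reciprocity:
  pull out 2: (2/285) = -1  (since 285 mod 8 = 5)
  pull out 2: (2/285) = -1  (since 285 mod 8 = 5)
  reciprocity: (67/285) -> +(285/67)
  reduce: (17/67)
  reciprocity: (17/67) -> +(67/17)
  reduce: (16/17)
  pull out 2: (2/17) = +1  (since 17 mod 8 = 1)
  pull out 2: (2/17) = +1  (since 17 mod 8 = 1)
  pull out 2: (2/17) = +1  (since 17 mod 8 = 1)
  pull out 2: (2/17) = +1  (since 17 mod 8 = 1)
  (1/17) = 1
Product of signs = 1

1


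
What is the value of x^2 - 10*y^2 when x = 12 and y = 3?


x^2 - d*y^2
= 12^2 - 10*3^2
= 144 - 90
= 54

54


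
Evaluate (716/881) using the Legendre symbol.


p = 881 is prime, so compute (716/881) with the reciprocity algorithm (Jacobi-symbol steps: pull out 2s via (2/n), flip via reciprocity, reduce):
  pull out 2: (2/881) = +1  (since 881 mod 8 = 1)
  pull out 2: (2/881) = +1  (since 881 mod 8 = 1)
  reciprocity: (179/881) -> +(881/179)
  reduce: (165/179)
  reciprocity: (165/179) -> +(179/165)
  reduce: (14/165)
  pull out 2: (2/165) = -1  (since 165 mod 8 = 5)
  reciprocity: (7/165) -> +(165/7)
  reduce: (4/7)
  pull out 2: (2/7) = +1  (since 7 mod 8 = 7)
  pull out 2: (2/7) = +1  (since 7 mod 8 = 7)
  (1/7) = 1
Product of signs = -1
(716/881) = -1

-1


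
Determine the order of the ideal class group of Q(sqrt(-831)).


K = Q(sqrt(-831)). d mod 4 = 1, so D = disc(K) = d = -831
h(K) equals the number of primitive reduced positive-definite forms (a, b, c) = a*x^2 + b*x*y + c*y^2 with b^2 - 4ac = D,
where reduced means |b| <= a <= c, with b >= 0 whenever |b| = a or a = c, and primitive means gcd(a, b, c) = 1.
Reduced forces 3a^2 <= |D| = 831, so 1 <= a <= 16; b must have the parity of D, and c = (b^2 - D)/(4a) must be an integer >= a.
Enumerate a = 1..16, b in [-a, a]:
  a=1: (1, 1, 208)  [1]
  a=2: (2, -1, 104), (2, 1, 104)  [2]
  a=3: (3, 3, 70)  [1]
  a=4: (4, -1, 52), (4, 1, 52)  [2]
  a=5: (5, -3, 42), (5, 3, 42)  [2]
  a=6: (6, -3, 35), (6, 3, 35)  [2]
  a=7: (7, -3, 30), (7, 3, 30)  [2]
  a=8: (8, -1, 26), (8, 1, 26)  [2]
  a=9: none
  a=10: (10, -7, 22), (10, -3, 21), (10, 3, 21), (10, 7, 22)  [4]
  a=11: (11, -7, 20), (11, 7, 20)  [2]
  a=12: (12, -9, 19), (12, 9, 19)  [2]
  a=13: (13, -1, 16), (13, 1, 16)  [2]
  a=14: (14, -11, 17), (14, -3, 15), (14, 3, 15), (14, 11, 17)  [4]
  a=15..16: none
Total reduced forms: 1 + 2 + 1 + 2 + 2 + 2 + 2 + 2 + 4 + 2 + 2 + 2 + 4 = 28
h = 28

28


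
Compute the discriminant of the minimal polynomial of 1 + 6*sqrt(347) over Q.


The element 1 + 6*sqrt(347) has minimal polynomial:
x^2 - 2*x - 12491
Discriminant = (-2)^2 - 4*(-12491)
= 4 + 49964
= 49968

49968


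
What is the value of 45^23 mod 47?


p = 47 is prime and the exponent is (p-1)/2 = 23, so by Euler's criterion 45^23 = (45/47) = +1 or -1 mod 47.
Compute by square-and-multiply:
  23 = 16 + 4 + 2 + 1 (binary 10111)
  Repeated squaring mod 47: 45^1 = 45, 45^2 = 4, 45^4 = 16, 45^8 = 21, 45^16 = 18
  45^23 = 45^16 * 45^4 * 45^2 * 45^1 = 18 * 16 * 4 * 45 mod 47
    18 * 16 = 288 = 6 mod 47
    6 * 4 = 24 = 24 mod 47
    24 * 45 = 1080 = 46 mod 47
  45^23 = 46 mod 47
Result 46 = p - 1 = -1 mod 47: 45 is a quadratic non-residue mod 47. As a residue in [0, p-1] the value is 46.
45^23 mod 47 = 46

46


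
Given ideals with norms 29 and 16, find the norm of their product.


N(IJ) = N(I) * N(J)
= 29 * 16
= 464

464


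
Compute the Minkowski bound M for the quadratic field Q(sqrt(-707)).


d = -707, d mod 4 = 1, so disc(K) = d = -707; |disc(K)| = 707
Imaginary quadratic field, so n = 2, s = r2 = 1, r1 = 0
M = (n!/n^n) * (4/pi)^s * sqrt(|disc(K)|) = (2!/2^2) * (4/pi)^1 * sqrt(707)
= 0.5 * 1.273240 * 26.589472
= 16.9274

16.9274


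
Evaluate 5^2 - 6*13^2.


x^2 - d*y^2
= 5^2 - 6*13^2
= 25 - 1014
= -989

-989


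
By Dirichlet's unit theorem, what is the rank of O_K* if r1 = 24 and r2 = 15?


By Dirichlet's unit theorem:
rank = r1 + r2 - 1
= 24 + 15 - 1
= 38

38


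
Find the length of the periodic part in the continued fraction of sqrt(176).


Run the CF algorithm for sqrt(176).
a_0 = floor(sqrt(176)) = 13; set m_0=0, q_0=1.
Recurrence: m' = q*a - m,  q' = (d - m'^2)/q,  a' = floor((a_0 + m')/q').
  step 1: m=13, q=7, a=3
  step 2: m=8, q=16, a=1
  step 3: m=8, q=7, a=3
  step 4: m=13, q=1, a=26
a_4 = 2*a_0 = 26, so the period closes here.
sqrt(176) = [13; 3, 1, 3, 26]
Period length = 4

4


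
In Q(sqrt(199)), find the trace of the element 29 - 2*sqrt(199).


Tr(a + b*sqrt(d)) = (a + b*sqrt(d)) + (a - b*sqrt(d)) = 2a
= 2 * (29)
= 58

58


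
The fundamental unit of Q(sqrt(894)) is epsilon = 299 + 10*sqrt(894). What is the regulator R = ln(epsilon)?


epsilon = 299 + 10*sqrt(894)
= 597.9983
R = ln(597.9983)
= 6.3936

6.3936


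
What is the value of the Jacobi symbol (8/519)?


Compute (8/519) via quadratic reciprocity:
  pull out 2: (2/519) = +1  (since 519 mod 8 = 7)
  pull out 2: (2/519) = +1  (since 519 mod 8 = 7)
  pull out 2: (2/519) = +1  (since 519 mod 8 = 7)
  (1/519) = 1
Product of signs = 1

1


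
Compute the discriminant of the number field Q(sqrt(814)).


For K = Q(sqrt(d)) with d squarefree: disc(K) = d if d = 1 mod 4, and disc(K) = 4d if d = 2 or 3 mod 4.
Here d = 814, and d mod 4 = 2.
d = 2 mod 4, not 1 (O_K = Z[sqrt(d)]), so disc(K) = 4d = 4 * (814) = 3256

3256


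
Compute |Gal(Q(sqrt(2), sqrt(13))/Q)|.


The 2 square roots of distinct primes are multiplicatively independent over Q,
so [K:Q] = 2^2 and Gal(K/Q) is isomorphic to (Z/2Z)^2.
|Gal| = 2^2 = 4

4


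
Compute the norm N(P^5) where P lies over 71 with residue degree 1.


N(P^a) = p^(a*f)
= 71^(5*1)
= 71^5
= 1804229351

1804229351


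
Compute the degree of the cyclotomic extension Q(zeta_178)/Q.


The degree equals Euler's totient phi(178).
178 = 2 * 89
phi(178) = 88

88


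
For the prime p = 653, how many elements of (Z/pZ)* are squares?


For prime p, the number of non-zero quadratic residues is (p-1)/2.
= (653-1)/2
= 326

326


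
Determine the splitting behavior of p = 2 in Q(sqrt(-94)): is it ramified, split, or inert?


K = Q(sqrt(-94)). Since d mod 4 = 2, disc(K) = -376.
Check p | disc: -376 mod 2 = 0.
p divides disc, so p ramifies: (p) = P^2 with e=2, f=1, g=1.
Therefore p is ramified.

ramified


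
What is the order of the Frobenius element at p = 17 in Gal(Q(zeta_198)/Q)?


The Frobenius at p in Gal(Q(zeta_n)/Q) = (Z/nZ)* is the class of p, so its order is ord_198(17), the smallest k >= 1 with 17^k = 1 mod 198.
n = 198 = 2 * 3^2 * 11, phi(198) = 60; the order divides phi(n).
Divisors of 60: 1, 2, 3, 4, 5, 6, 10, 12, 15, 20, 30, 60
Repeated squaring mod 198: 17^1 = 17, 17^2 = 91, 17^4 = 163, 17^8 = 37, 17^16 = 181, 17^32 = 91
Test divisors in increasing order:
  k=1: 17^1 = 17 mod 198
  k=2: 17^2 = 91 mod 198
  k=3: 17^3 = 91 * 17 = 161 mod 198
  k=4: 17^4 = 163 mod 198
  k=5: 17^5 = 163 * 17 = 197 mod 198
  k=6: 17^6 = 163 * 91 = 181 mod 198
  k=10: 17^10 = 37 * 91 = 1 mod 198  <- first divisor giving 1
Order = 10

10


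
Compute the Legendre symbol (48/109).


p = 109 is prime, so compute (48/109) with the reciprocity algorithm (Jacobi-symbol steps: pull out 2s via (2/n), flip via reciprocity, reduce):
  pull out 2: (2/109) = -1  (since 109 mod 8 = 5)
  pull out 2: (2/109) = -1  (since 109 mod 8 = 5)
  pull out 2: (2/109) = -1  (since 109 mod 8 = 5)
  pull out 2: (2/109) = -1  (since 109 mod 8 = 5)
  reciprocity: (3/109) -> +(109/3)
  reduce: (1/3)
  (1/3) = 1
Product of signs = 1
(48/109) = 1

1


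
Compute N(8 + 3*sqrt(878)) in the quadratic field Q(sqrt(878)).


N(a + b*sqrt(d)) = a^2 - d*b^2
= (8)^2 - (878)*(3)^2
= 64 - 7902
= -7838

-7838


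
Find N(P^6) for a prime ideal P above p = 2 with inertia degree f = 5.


N(P^a) = p^(a*f)
= 2^(6*5)
= 2^30
= 1073741824

1073741824


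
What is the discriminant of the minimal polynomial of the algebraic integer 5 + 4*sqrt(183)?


The element 5 + 4*sqrt(183) has minimal polynomial:
x^2 - 10*x - 2903
Discriminant = (-10)^2 - 4*(-2903)
= 100 + 11612
= 11712

11712


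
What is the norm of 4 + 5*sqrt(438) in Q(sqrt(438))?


N(a + b*sqrt(d)) = a^2 - d*b^2
= (4)^2 - (438)*(5)^2
= 16 - 10950
= -10934

-10934


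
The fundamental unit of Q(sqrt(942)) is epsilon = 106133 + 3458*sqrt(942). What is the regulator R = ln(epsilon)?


epsilon = 106133 + 3458*sqrt(942)
= 212266.0000
R = ln(212266.0000)
= 12.2656

12.2656


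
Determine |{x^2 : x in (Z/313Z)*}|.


For prime p, the number of non-zero quadratic residues is (p-1)/2.
= (313-1)/2
= 156

156


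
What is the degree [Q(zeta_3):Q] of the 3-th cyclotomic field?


The degree equals Euler's totient phi(3).
3 = 3
phi(3) = 2

2


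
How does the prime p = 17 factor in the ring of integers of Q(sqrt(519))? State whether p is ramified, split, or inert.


K = Q(sqrt(519)). Since d mod 4 = 3, disc(K) = 2076.
Check p | disc: 2076 mod 17 = 2.
p does not divide disc. Compute Legendre symbol (d/p):
9^((17-1)/2) mod 17 = 1
(d/p) = 1, so p splits: (p) = P*P' with e=1, f=1, g=2.
Therefore p is split.

split


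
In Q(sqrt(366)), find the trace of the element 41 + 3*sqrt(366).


Tr(a + b*sqrt(d)) = (a + b*sqrt(d)) + (a - b*sqrt(d)) = 2a
= 2 * (41)
= 82

82


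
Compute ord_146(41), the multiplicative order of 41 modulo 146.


We want ord_146(41), the smallest k >= 1 with 41^k = 1 mod 146.
n = 146 = 2 * 73, phi(146) = 72; the order divides phi(n).
Divisors of 72: 1, 2, 3, 4, 6, 8, 9, 12, 18, 24, 36, 72
Repeated squaring mod 146: 41^1 = 41, 41^2 = 75, 41^4 = 77, 41^8 = 89, 41^16 = 37, 41^32 = 55, 41^64 = 105
Test divisors in increasing order:
  k=1: 41^1 = 41 mod 146
  k=2: 41^2 = 75 mod 146
  k=3: 41^3 = 75 * 41 = 9 mod 146
  k=4: 41^4 = 77 mod 146
  k=6: 41^6 = 77 * 75 = 81 mod 146
  k=8: 41^8 = 89 mod 146
  k=9: 41^9 = 89 * 41 = 145 mod 146
  k=12: 41^12 = 89 * 77 = 137 mod 146
  k=18: 41^18 = 37 * 75 = 1 mod 146  <- first divisor giving 1
Order = 18

18


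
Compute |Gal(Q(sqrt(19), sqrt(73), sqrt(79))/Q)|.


The 3 square roots of distinct primes are multiplicatively independent over Q,
so [K:Q] = 2^3 and Gal(K/Q) is isomorphic to (Z/2Z)^3.
|Gal| = 2^3 = 8

8


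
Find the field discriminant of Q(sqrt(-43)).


For K = Q(sqrt(d)) with d squarefree: disc(K) = d if d = 1 mod 4, and disc(K) = 4d if d = 2 or 3 mod 4.
Here d = -43, and d mod 4 = 1.
d = 1 mod 4 (O_K = Z[(1+sqrt(d))/2]), so disc(K) = d = -43

-43


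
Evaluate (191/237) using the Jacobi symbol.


Compute (191/237) via quadratic reciprocity:
  reciprocity: (191/237) -> +(237/191)
  reduce: (46/191)
  pull out 2: (2/191) = +1  (since 191 mod 8 = 7)
  reciprocity: (23/191) -> -(191/23)
  reduce: (7/23)
  reciprocity: (7/23) -> -(23/7)
  reduce: (2/7)
  pull out 2: (2/7) = +1  (since 7 mod 8 = 7)
  (1/7) = 1
Product of signs = 1

1


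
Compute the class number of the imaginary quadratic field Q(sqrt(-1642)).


K = Q(sqrt(-1642)). d mod 4 = 2, so D = disc(K) = 4d = -6568
h(K) equals the number of primitive reduced positive-definite forms (a, b, c) = a*x^2 + b*x*y + c*y^2 with b^2 - 4ac = D,
where reduced means |b| <= a <= c, with b >= 0 whenever |b| = a or a = c, and primitive means gcd(a, b, c) = 1.
Reduced forces 3a^2 <= |D| = 6568, so 1 <= a <= 46; b must have the parity of D, and c = (b^2 - D)/(4a) must be an integer >= a.
Enumerate a = 1..46, b in [-a, a]:
  a=1: (1, 0, 1642)  [1]
  a=2: (2, 0, 821)  [1]
  a=3..12: none
  a=13: (13, -6, 127), (13, 6, 127)  [2]
  a=14..18: none
  a=19: (19, -14, 89), (19, 14, 89)  [2]
  a=20..25: none
  a=26: (26, -20, 67), (26, 20, 67)  [2]
  a=27..30: none
  a=31: (31, -2, 53), (31, 2, 53)  [2]
  a=32..37: none
  a=38: (38, -24, 47), (38, 24, 47)  [2]
  a=39..40: none
  a=41: (41, -22, 43), (41, 22, 43)  [2]
  a=42..46: none
Total reduced forms: 1 + 1 + 2 + 2 + 2 + 2 + 2 + 2 = 14
h = 14

14


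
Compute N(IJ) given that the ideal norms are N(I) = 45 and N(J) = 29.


N(IJ) = N(I) * N(J)
= 45 * 29
= 1305

1305


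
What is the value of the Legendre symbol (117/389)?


p = 389 is prime, so compute (117/389) with the reciprocity algorithm (Jacobi-symbol steps: pull out 2s via (2/n), flip via reciprocity, reduce):
  reciprocity: (117/389) -> +(389/117)
  reduce: (38/117)
  pull out 2: (2/117) = -1  (since 117 mod 8 = 5)
  reciprocity: (19/117) -> +(117/19)
  reduce: (3/19)
  reciprocity: (3/19) -> -(19/3)
  reduce: (1/3)
  (1/3) = 1
Product of signs = 1
(117/389) = 1

1


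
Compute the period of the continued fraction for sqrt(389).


Run the CF algorithm for sqrt(389).
a_0 = floor(sqrt(389)) = 19; set m_0=0, q_0=1.
Recurrence: m' = q*a - m,  q' = (d - m'^2)/q,  a' = floor((a_0 + m')/q').
  step 1: m=19, q=28, a=1
  step 2: m=9, q=11, a=2
  step 3: m=13, q=20, a=1
  step 4: m=7, q=17, a=1
  step 5: m=10, q=17, a=1
  step 6: m=7, q=20, a=1
  step 7: m=13, q=11, a=2
  step 8: m=9, q=28, a=1
  step 9: m=19, q=1, a=38
a_9 = 2*a_0 = 38, so the period closes here.
sqrt(389) = [19; 1, 2, 1, 1, 1, 1, 2, 1, 38]
Period length = 9

9


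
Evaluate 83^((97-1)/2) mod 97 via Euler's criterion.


p = 97 is prime and the exponent is (p-1)/2 = 48, so by Euler's criterion 83^48 = (83/97) = +1 or -1 mod 97.
Compute by square-and-multiply:
  48 = 32 + 16 (binary 110000)
  Repeated squaring mod 97: 83^1 = 83, 83^2 = 2, 83^4 = 4, 83^8 = 16, 83^16 = 62, 83^32 = 61
  83^48 = 83^32 * 83^16 = 61 * 62 mod 97
    61 * 62 = 3782 = 96 mod 97
  83^48 = 96 mod 97
Result 96 = p - 1 = -1 mod 97: 83 is a quadratic non-residue mod 97. As a residue in [0, p-1] the value is 96.
83^48 mod 97 = 96

96


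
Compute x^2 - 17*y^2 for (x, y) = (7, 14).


x^2 - d*y^2
= 7^2 - 17*14^2
= 49 - 3332
= -3283

-3283


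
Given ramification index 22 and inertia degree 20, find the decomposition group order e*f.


|D_P| = e * f
= 22 * 20
= 440

440


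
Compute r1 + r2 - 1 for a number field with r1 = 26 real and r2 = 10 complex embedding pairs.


By Dirichlet's unit theorem:
rank = r1 + r2 - 1
= 26 + 10 - 1
= 35

35


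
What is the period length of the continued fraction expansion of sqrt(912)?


Run the CF algorithm for sqrt(912).
a_0 = floor(sqrt(912)) = 30; set m_0=0, q_0=1.
Recurrence: m' = q*a - m,  q' = (d - m'^2)/q,  a' = floor((a_0 + m')/q').
  step 1: m=30, q=12, a=5
  step 2: m=30, q=1, a=60
a_2 = 2*a_0 = 60, so the period closes here.
sqrt(912) = [30; 5, 60]
Period length = 2

2


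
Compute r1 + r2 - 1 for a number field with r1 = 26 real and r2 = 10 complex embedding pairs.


By Dirichlet's unit theorem:
rank = r1 + r2 - 1
= 26 + 10 - 1
= 35

35


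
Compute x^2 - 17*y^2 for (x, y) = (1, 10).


x^2 - d*y^2
= 1^2 - 17*10^2
= 1 - 1700
= -1699

-1699


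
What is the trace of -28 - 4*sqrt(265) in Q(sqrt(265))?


Tr(a + b*sqrt(d)) = (a + b*sqrt(d)) + (a - b*sqrt(d)) = 2a
= 2 * (-28)
= -56

-56


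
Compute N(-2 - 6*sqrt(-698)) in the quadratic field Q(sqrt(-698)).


N(a + b*sqrt(d)) = a^2 - d*b^2
= (-2)^2 - (-698)*(-6)^2
= 4 + 25128
= 25132

25132


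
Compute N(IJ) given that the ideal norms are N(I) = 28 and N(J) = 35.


N(IJ) = N(I) * N(J)
= 28 * 35
= 980

980


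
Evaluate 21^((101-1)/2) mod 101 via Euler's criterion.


p = 101 is prime and the exponent is (p-1)/2 = 50, so by Euler's criterion 21^50 = (21/101) = +1 or -1 mod 101.
Compute by square-and-multiply:
  50 = 32 + 16 + 2 (binary 110010)
  Repeated squaring mod 101: 21^1 = 21, 21^2 = 37, 21^4 = 56, 21^8 = 5, 21^16 = 25, 21^32 = 19
  21^50 = 21^32 * 21^16 * 21^2 = 19 * 25 * 37 mod 101
    19 * 25 = 475 = 71 mod 101
    71 * 37 = 2627 = 1 mod 101
  21^50 = 1 mod 101
Result 1: 21 is a quadratic residue mod 101.
21^50 mod 101 = 1

1


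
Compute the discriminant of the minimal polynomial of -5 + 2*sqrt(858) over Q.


The element -5 + 2*sqrt(858) has minimal polynomial:
x^2 + 10*x - 3407
Discriminant = (10)^2 - 4*(-3407)
= 100 + 13628
= 13728

13728


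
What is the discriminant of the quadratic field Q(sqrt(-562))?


For K = Q(sqrt(d)) with d squarefree: disc(K) = d if d = 1 mod 4, and disc(K) = 4d if d = 2 or 3 mod 4.
Here d = -562, and d mod 4 = 2.
d = 2 mod 4, not 1 (O_K = Z[sqrt(d)]), so disc(K) = 4d = 4 * (-562) = -2248

-2248


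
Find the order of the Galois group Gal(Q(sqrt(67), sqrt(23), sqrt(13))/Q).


The 3 square roots of distinct primes are multiplicatively independent over Q,
so [K:Q] = 2^3 and Gal(K/Q) is isomorphic to (Z/2Z)^3.
|Gal| = 2^3 = 8

8


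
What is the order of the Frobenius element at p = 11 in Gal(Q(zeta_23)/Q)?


The Frobenius at p in Gal(Q(zeta_n)/Q) = (Z/nZ)* is the class of p, so its order is ord_23(11), the smallest k >= 1 with 11^k = 1 mod 23.
n = 23 = 23, phi(23) = 22; the order divides phi(n).
Divisors of 22: 1, 2, 11, 22
Repeated squaring mod 23: 11^1 = 11, 11^2 = 6, 11^4 = 13, 11^8 = 8, 11^16 = 18
Test divisors in increasing order:
  k=1: 11^1 = 11 mod 23
  k=2: 11^2 = 6 mod 23
  k=11: 11^11 = 8 * 6 * 11 = 22 mod 23
  k=22: 11^22 = 18 * 13 * 6 = 1 mod 23  <- first divisor giving 1
Order = 22

22


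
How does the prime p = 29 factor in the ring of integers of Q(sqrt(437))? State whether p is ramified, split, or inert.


K = Q(sqrt(437)). Since d mod 4 = 1, disc(K) = 437.
Check p | disc: 437 mod 29 = 2.
p does not divide disc. Compute Legendre symbol (d/p):
2^((29-1)/2) mod 29 = -1
(d/p) = -1, so p is inert: (p) stays prime with e=1, f=2, g=1.
Therefore p is inert.

inert


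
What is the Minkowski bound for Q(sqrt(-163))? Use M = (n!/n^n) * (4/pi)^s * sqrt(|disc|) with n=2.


d = -163, d mod 4 = 1, so disc(K) = d = -163; |disc(K)| = 163
Imaginary quadratic field, so n = 2, s = r2 = 1, r1 = 0
M = (n!/n^n) * (4/pi)^s * sqrt(|disc(K)|) = (2!/2^2) * (4/pi)^1 * sqrt(163)
= 0.5 * 1.273240 * 12.767145
= 8.1278

8.1278


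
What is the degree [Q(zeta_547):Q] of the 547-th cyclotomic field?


The degree equals Euler's totient phi(547).
547 = 547
phi(547) = 546

546


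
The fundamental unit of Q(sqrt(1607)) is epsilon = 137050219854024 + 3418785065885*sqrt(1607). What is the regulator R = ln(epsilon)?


epsilon = 137050219854024 + 3418785065885*sqrt(1607)
= 2.7410e+14
R = ln(2.7410e+14)
= 33.2445

33.2445


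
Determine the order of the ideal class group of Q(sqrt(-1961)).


K = Q(sqrt(-1961)). d mod 4 = 3, so D = disc(K) = 4d = -7844
h(K) equals the number of primitive reduced positive-definite forms (a, b, c) = a*x^2 + b*x*y + c*y^2 with b^2 - 4ac = D,
where reduced means |b| <= a <= c, with b >= 0 whenever |b| = a or a = c, and primitive means gcd(a, b, c) = 1.
Reduced forces 3a^2 <= |D| = 7844, so 1 <= a <= 51; b must have the parity of D, and c = (b^2 - D)/(4a) must be an integer >= a.
Enumerate a = 1..51, b in [-a, a]:
  a=1: (1, 0, 1961)  [1]
  a=2: (2, 2, 981)  [1]
  a=3: (3, -2, 654), (3, 2, 654)  [2]
  a=4: none
  a=5: (5, -4, 393), (5, 4, 393)  [2]
  a=6: (6, -2, 327), (6, 2, 327)  [2]
  a=7..8: none
  a=9: (9, -2, 218), (9, 2, 218)  [2]
  a=10: (10, -6, 197), (10, 6, 197)  [2]
  a=11..14: none
  a=15: (15, -14, 134), (15, -4, 131), (15, 4, 131), (15, 14, 134)  [4]
  a=16..17: none
  a=18: (18, -2, 109), (18, 2, 109)  [2]
  a=19..24: none
  a=25: (25, -16, 81), (25, 16, 81)  [2]
  a=26: none
  a=27: (27, -16, 75), (27, 16, 75)  [2]
  a=28..29: none
  a=30: (30, -26, 71), (30, -14, 67), (30, 14, 67), (30, 26, 71)  [4]
  a=31..36: none
  a=37: (37, 0, 53)  [1]
  a=38..42: none
  a=43: (43, -38, 54), (43, 38, 54)  [2]
  a=44: none
  a=45: (45, -34, 50), (45, 16, 45), (45, 34, 50)  [3]
  a=46..51: none
Total reduced forms: 1 + 1 + 2 + 2 + 2 + 2 + 2 + 4 + 2 + 2 + 2 + 4 + 1 + 2 + 3 = 32
h = 32

32


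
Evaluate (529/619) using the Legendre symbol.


p = 619 is prime, so compute (529/619) with the reciprocity algorithm (Jacobi-symbol steps: pull out 2s via (2/n), flip via reciprocity, reduce):
  reciprocity: (529/619) -> +(619/529)
  reduce: (90/529)
  pull out 2: (2/529) = +1  (since 529 mod 8 = 1)
  reciprocity: (45/529) -> +(529/45)
  reduce: (34/45)
  pull out 2: (2/45) = -1  (since 45 mod 8 = 5)
  reciprocity: (17/45) -> +(45/17)
  reduce: (11/17)
  reciprocity: (11/17) -> +(17/11)
  reduce: (6/11)
  pull out 2: (2/11) = -1  (since 11 mod 8 = 3)
  reciprocity: (3/11) -> -(11/3)
  reduce: (2/3)
  pull out 2: (2/3) = -1  (since 3 mod 8 = 3)
  (1/3) = 1
Product of signs = 1
(529/619) = 1

1


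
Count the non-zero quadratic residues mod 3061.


For prime p, the number of non-zero quadratic residues is (p-1)/2.
= (3061-1)/2
= 1530

1530


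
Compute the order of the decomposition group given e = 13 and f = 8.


|D_P| = e * f
= 13 * 8
= 104

104


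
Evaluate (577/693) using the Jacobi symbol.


Compute (577/693) via quadratic reciprocity:
  reciprocity: (577/693) -> +(693/577)
  reduce: (116/577)
  pull out 2: (2/577) = +1  (since 577 mod 8 = 1)
  pull out 2: (2/577) = +1  (since 577 mod 8 = 1)
  reciprocity: (29/577) -> +(577/29)
  reduce: (26/29)
  pull out 2: (2/29) = -1  (since 29 mod 8 = 5)
  reciprocity: (13/29) -> +(29/13)
  reduce: (3/13)
  reciprocity: (3/13) -> +(13/3)
  reduce: (1/3)
  (1/3) = 1
Product of signs = -1

-1


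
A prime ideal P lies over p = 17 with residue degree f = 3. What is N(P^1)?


N(P^a) = p^(a*f)
= 17^(1*3)
= 17^3
= 4913

4913


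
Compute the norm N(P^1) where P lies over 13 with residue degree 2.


N(P^a) = p^(a*f)
= 13^(1*2)
= 13^2
= 169

169


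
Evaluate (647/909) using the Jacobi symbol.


Compute (647/909) via quadratic reciprocity:
  reciprocity: (647/909) -> +(909/647)
  reduce: (262/647)
  pull out 2: (2/647) = +1  (since 647 mod 8 = 7)
  reciprocity: (131/647) -> -(647/131)
  reduce: (123/131)
  reciprocity: (123/131) -> -(131/123)
  reduce: (8/123)
  pull out 2: (2/123) = -1  (since 123 mod 8 = 3)
  pull out 2: (2/123) = -1  (since 123 mod 8 = 3)
  pull out 2: (2/123) = -1  (since 123 mod 8 = 3)
  (1/123) = 1
Product of signs = -1

-1


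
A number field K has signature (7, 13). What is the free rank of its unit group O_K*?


By Dirichlet's unit theorem:
rank = r1 + r2 - 1
= 7 + 13 - 1
= 19

19


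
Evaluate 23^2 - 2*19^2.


x^2 - d*y^2
= 23^2 - 2*19^2
= 529 - 722
= -193

-193


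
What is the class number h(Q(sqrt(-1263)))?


K = Q(sqrt(-1263)). d mod 4 = 1, so D = disc(K) = d = -1263
h(K) equals the number of primitive reduced positive-definite forms (a, b, c) = a*x^2 + b*x*y + c*y^2 with b^2 - 4ac = D,
where reduced means |b| <= a <= c, with b >= 0 whenever |b| = a or a = c, and primitive means gcd(a, b, c) = 1.
Reduced forces 3a^2 <= |D| = 1263, so 1 <= a <= 20; b must have the parity of D, and c = (b^2 - D)/(4a) must be an integer >= a.
Enumerate a = 1..20, b in [-a, a]:
  a=1: (1, 1, 316)  [1]
  a=2: (2, -1, 158), (2, 1, 158)  [2]
  a=3: (3, 3, 106)  [1]
  a=4: (4, -1, 79), (4, 1, 79)  [2]
  a=5: none
  a=6: (6, -3, 53), (6, 3, 53)  [2]
  a=7: (7, -5, 46), (7, 5, 46)  [2]
  a=8: (8, -7, 41), (8, 7, 41)  [2]
  a=9..11: none
  a=12: (12, -9, 28), (12, 9, 28)  [2]
  a=13: none
  a=14: (14, -9, 24), (14, -5, 23), (14, 5, 23), (14, 9, 24)  [4]
  a=15: none
  a=16: (16, -9, 21), (16, 9, 21)  [2]
  a=17..20: none
Total reduced forms: 1 + 2 + 1 + 2 + 2 + 2 + 2 + 2 + 4 + 2 = 20
h = 20

20


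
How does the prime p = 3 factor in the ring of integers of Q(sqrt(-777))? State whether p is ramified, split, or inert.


K = Q(sqrt(-777)). Since d mod 4 = 3, disc(K) = -3108.
Check p | disc: -3108 mod 3 = 0.
p divides disc, so p ramifies: (p) = P^2 with e=2, f=1, g=1.
Therefore p is ramified.

ramified


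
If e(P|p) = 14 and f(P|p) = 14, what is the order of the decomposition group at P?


|D_P| = e * f
= 14 * 14
= 196

196


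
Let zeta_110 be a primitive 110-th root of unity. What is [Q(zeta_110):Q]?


The degree equals Euler's totient phi(110).
110 = 2 * 5 * 11
phi(110) = 40

40


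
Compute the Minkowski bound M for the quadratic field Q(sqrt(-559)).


d = -559, d mod 4 = 1, so disc(K) = d = -559; |disc(K)| = 559
Imaginary quadratic field, so n = 2, s = r2 = 1, r1 = 0
M = (n!/n^n) * (4/pi)^s * sqrt(|disc(K)|) = (2!/2^2) * (4/pi)^1 * sqrt(559)
= 0.5 * 1.273240 * 23.643181
= 15.0517

15.0517


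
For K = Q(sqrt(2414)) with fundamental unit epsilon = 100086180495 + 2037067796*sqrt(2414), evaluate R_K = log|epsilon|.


epsilon = 100086180495 + 2037067796*sqrt(2414)
= 2.0017e+11
R = ln(2.0017e+11)
= 26.0224

26.0224


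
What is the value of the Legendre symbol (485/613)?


p = 613 is prime, so compute (485/613) with the reciprocity algorithm (Jacobi-symbol steps: pull out 2s via (2/n), flip via reciprocity, reduce):
  reciprocity: (485/613) -> +(613/485)
  reduce: (128/485)
  pull out 2: (2/485) = -1  (since 485 mod 8 = 5)
  pull out 2: (2/485) = -1  (since 485 mod 8 = 5)
  pull out 2: (2/485) = -1  (since 485 mod 8 = 5)
  pull out 2: (2/485) = -1  (since 485 mod 8 = 5)
  pull out 2: (2/485) = -1  (since 485 mod 8 = 5)
  pull out 2: (2/485) = -1  (since 485 mod 8 = 5)
  pull out 2: (2/485) = -1  (since 485 mod 8 = 5)
  (1/485) = 1
Product of signs = -1
(485/613) = -1

-1


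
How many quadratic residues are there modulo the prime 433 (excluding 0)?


For prime p, the number of non-zero quadratic residues is (p-1)/2.
= (433-1)/2
= 216

216


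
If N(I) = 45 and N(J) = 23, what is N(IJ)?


N(IJ) = N(I) * N(J)
= 45 * 23
= 1035

1035


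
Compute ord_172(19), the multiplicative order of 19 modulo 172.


We want ord_172(19), the smallest k >= 1 with 19^k = 1 mod 172.
n = 172 = 2^2 * 43, phi(172) = 84; the order divides phi(n).
Divisors of 84: 1, 2, 3, 4, 6, 7, 12, 14, 21, 28, 42, 84
Repeated squaring mod 172: 19^1 = 19, 19^2 = 17, 19^4 = 117, 19^8 = 101, 19^16 = 53, 19^32 = 57, 19^64 = 153
Test divisors in increasing order:
  k=1: 19^1 = 19 mod 172
  k=2: 19^2 = 17 mod 172
  k=3: 19^3 = 17 * 19 = 151 mod 172
  k=4: 19^4 = 117 mod 172
  k=6: 19^6 = 117 * 17 = 97 mod 172
  k=7: 19^7 = 117 * 17 * 19 = 123 mod 172
  k=12: 19^12 = 101 * 117 = 121 mod 172
  k=14: 19^14 = 101 * 117 * 17 = 165 mod 172
  k=21: 19^21 = 53 * 117 * 19 = 171 mod 172
  k=28: 19^28 = 53 * 101 * 117 = 49 mod 172
  k=42: 19^42 = 57 * 101 * 17 = 1 mod 172  <- first divisor giving 1
Order = 42

42
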